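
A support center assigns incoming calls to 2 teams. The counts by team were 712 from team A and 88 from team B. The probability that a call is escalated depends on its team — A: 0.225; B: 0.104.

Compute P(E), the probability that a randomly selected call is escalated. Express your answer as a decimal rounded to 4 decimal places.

Total: 712 + 88 = 800.
P(A) = 712/800 = 0.89. P(B) = 88/800 = 0.11.
P(E) = P(E|A)·P(A) + P(E|B)·P(B)
      = 0.225·0.89 + 0.104·0.11
      = 0.20025 + 0.01144 = 0.21169

0.2117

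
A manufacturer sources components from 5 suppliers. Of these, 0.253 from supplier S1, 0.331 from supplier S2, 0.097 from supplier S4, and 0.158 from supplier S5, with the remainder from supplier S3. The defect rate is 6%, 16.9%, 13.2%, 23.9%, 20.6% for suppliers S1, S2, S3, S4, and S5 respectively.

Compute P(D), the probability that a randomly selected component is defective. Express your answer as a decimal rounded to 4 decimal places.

0.1481

P(S3) = 1 − (0.253 + 0.331 + 0.097 + 0.158) = 0.161.
P(D) = P(D|S1)·P(S1) + P(D|S2)·P(S2) + P(D|S3)·P(S3) + P(D|S4)·P(S4) + P(D|S5)·P(S5)
      = 0.06·0.253 + 0.169·0.331 + 0.132·0.161 + 0.239·0.097 + 0.206·0.158
      = 0.01518 + 0.055939 + 0.021252 + 0.023183 + 0.032548 = 0.148102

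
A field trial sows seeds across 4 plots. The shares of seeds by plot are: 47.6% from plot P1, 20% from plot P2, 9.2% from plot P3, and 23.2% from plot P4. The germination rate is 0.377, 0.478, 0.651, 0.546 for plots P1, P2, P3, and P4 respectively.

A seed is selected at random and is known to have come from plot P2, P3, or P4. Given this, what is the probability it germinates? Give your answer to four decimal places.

Let S = {P2, P3, P4}.
P(S) = 0.2 + 0.092 + 0.232 = 0.524.
P(G ∩ S) = 0.478·0.2 + 0.651·0.092 + 0.546·0.232 = 0.0956 + 0.059892 + 0.126672 = 0.282164.
P(G | S) = 0.282164 / 0.524 = 0.538481…

0.5385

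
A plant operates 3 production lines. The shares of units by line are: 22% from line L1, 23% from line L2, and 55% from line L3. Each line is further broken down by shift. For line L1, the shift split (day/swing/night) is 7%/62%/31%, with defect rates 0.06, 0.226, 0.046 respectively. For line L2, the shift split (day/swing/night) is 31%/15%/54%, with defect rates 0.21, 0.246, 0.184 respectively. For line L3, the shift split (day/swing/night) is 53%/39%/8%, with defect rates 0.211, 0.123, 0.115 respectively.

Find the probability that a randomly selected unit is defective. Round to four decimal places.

0.1742

P(D|L1) = 0.07·0.06 + 0.62·0.226 + 0.31·0.046 = 0.0042 + 0.14012 + 0.01426 = 0.15858
P(D|L2) = 0.31·0.21 + 0.15·0.246 + 0.54·0.184 = 0.0651 + 0.0369 + 0.09936 = 0.20136
P(D|L3) = 0.53·0.211 + 0.39·0.123 + 0.08·0.115 = 0.11183 + 0.04797 + 0.0092 = 0.169
By total probability over the outer partition,
P(D) = 0.22·0.15858 + 0.23·0.20136 + 0.55·0.169
      = 0.0348876 + 0.0463128 + 0.09295 = 0.1741504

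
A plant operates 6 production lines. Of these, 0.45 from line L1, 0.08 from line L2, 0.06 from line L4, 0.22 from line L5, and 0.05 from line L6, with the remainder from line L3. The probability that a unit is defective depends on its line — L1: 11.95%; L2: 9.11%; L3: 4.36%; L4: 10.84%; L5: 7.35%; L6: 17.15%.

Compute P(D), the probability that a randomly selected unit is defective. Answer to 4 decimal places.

0.0984

P(L3) = 1 − (0.45 + 0.08 + 0.06 + 0.22 + 0.05) = 0.14.
Using total probability over the partition,
P(D) = P(D|L1)·P(L1) + P(D|L2)·P(L2) + P(D|L3)·P(L3) + P(D|L4)·P(L4) + P(D|L5)·P(L5) + P(D|L6)·P(L6)
      = 0.1195·0.45 + 0.0911·0.08 + 0.0436·0.14 + 0.1084·0.06 + 0.0735·0.22 + 0.1715·0.05
      = 0.053775 + 0.007288 + 0.006104 + 0.006504 + 0.01617 + 0.008575 = 0.098416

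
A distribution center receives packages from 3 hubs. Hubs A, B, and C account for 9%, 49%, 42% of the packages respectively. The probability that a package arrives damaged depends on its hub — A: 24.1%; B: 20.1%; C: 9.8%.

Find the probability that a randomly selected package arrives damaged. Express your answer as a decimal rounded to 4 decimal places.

0.1613

P(D) = P(D|A)·P(A) + P(D|B)·P(B) + P(D|C)·P(C)
      = 0.241·0.09 + 0.201·0.49 + 0.098·0.42
      = 0.02169 + 0.09849 + 0.04116 = 0.16134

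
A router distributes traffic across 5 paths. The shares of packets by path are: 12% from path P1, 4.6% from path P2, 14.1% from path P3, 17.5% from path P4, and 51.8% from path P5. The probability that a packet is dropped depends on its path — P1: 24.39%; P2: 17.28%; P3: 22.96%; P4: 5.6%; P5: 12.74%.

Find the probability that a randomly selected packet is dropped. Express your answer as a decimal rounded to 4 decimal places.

P(L) = P(L|P1)·P(P1) + P(L|P2)·P(P2) + P(L|P3)·P(P3) + P(L|P4)·P(P4) + P(L|P5)·P(P5)
      = 0.2439·0.12 + 0.1728·0.046 + 0.2296·0.141 + 0.056·0.175 + 0.1274·0.518
      = 0.029268 + 0.0079488 + 0.0323736 + 0.0098 + 0.0659932 = 0.1453836

P(L) ≈ 0.1454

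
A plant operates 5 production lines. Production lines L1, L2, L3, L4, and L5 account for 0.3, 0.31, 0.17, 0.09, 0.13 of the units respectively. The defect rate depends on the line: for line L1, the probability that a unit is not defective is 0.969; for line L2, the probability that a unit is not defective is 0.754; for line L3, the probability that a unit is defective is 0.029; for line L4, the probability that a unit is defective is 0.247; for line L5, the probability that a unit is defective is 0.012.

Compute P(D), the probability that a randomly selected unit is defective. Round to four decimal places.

P(D) ≈ 0.1143

P(D|L1) = 1 − 0.969 = 0.031.
P(D|L2) = 1 − 0.754 = 0.246.
P(D) = P(D|L1)·P(L1) + P(D|L2)·P(L2) + P(D|L3)·P(L3) + P(D|L4)·P(L4) + P(D|L5)·P(L5)
      = 0.031·0.3 + 0.246·0.31 + 0.029·0.17 + 0.247·0.09 + 0.012·0.13
      = 0.0093 + 0.07626 + 0.00493 + 0.02223 + 0.00156 = 0.11428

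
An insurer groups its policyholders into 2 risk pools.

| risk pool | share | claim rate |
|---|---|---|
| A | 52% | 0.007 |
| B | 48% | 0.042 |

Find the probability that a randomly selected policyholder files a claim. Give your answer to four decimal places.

P(C) = P(C|A)·P(A) + P(C|B)·P(B)
      = 0.007·0.52 + 0.042·0.48
      = 0.00364 + 0.02016 = 0.0238

0.0238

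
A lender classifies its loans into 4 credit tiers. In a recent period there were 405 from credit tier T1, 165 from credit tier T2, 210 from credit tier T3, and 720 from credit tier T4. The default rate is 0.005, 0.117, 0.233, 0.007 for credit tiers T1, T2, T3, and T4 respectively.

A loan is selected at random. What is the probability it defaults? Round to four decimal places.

Total: 405 + 165 + 210 + 720 = 1500.
P(T1) = 405/1500 = 0.27. P(T2) = 165/1500 = 0.11. P(T3) = 210/1500 = 0.14. P(T4) = 720/1500 = 0.48.
P(D) = P(D|T1)·P(T1) + P(D|T2)·P(T2) + P(D|T3)·P(T3) + P(D|T4)·P(T4)
      = 0.005·0.27 + 0.117·0.11 + 0.233·0.14 + 0.007·0.48
      = 0.00135 + 0.01287 + 0.03262 + 0.00336 = 0.0502

P(D) ≈ 0.0502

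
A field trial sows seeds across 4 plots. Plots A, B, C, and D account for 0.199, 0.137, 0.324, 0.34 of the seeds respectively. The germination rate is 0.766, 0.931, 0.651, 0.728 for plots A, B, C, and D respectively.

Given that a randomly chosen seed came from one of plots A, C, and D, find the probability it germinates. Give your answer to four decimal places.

P(G|S) ≈ 0.7079

Let S = {A, C, D}.
P(S) = 0.199 + 0.324 + 0.34 = 0.863.
P(G ∩ S) = 0.766·0.199 + 0.651·0.324 + 0.728·0.34 = 0.152434 + 0.210924 + 0.24752 = 0.610878.
P(G | S) = 0.610878 / 0.863 = 0.707854…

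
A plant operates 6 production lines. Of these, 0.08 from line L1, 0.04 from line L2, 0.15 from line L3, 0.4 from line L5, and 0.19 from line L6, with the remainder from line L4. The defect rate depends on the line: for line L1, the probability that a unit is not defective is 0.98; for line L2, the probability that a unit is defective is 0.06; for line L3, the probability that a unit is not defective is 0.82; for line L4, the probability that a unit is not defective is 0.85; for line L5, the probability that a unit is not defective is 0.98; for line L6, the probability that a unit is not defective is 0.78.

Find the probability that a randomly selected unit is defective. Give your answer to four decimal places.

P(L4) = 1 − (0.08 + 0.04 + 0.15 + 0.4 + 0.19) = 0.14.
P(D|L1) = 1 − 0.98 = 0.02.
P(D|L3) = 1 − 0.82 = 0.18.
P(D|L4) = 1 − 0.85 = 0.15.
P(D|L5) = 1 − 0.98 = 0.02.
P(D|L6) = 1 − 0.78 = 0.22.
P(D) = P(D|L1)·P(L1) + P(D|L2)·P(L2) + P(D|L3)·P(L3) + P(D|L4)·P(L4) + P(D|L5)·P(L5) + P(D|L6)·P(L6)
      = 0.02·0.08 + 0.06·0.04 + 0.18·0.15 + 0.15·0.14 + 0.02·0.4 + 0.22·0.19
      = 0.0016 + 0.0024 + 0.027 + 0.021 + 0.008 + 0.0418 = 0.1018

0.1018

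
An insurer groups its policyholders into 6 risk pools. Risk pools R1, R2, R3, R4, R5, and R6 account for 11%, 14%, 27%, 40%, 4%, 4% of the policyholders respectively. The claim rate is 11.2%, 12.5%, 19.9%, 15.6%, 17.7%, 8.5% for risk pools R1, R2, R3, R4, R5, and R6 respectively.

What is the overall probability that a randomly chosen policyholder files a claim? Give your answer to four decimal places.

0.1564

P(C) = P(C|R1)·P(R1) + P(C|R2)·P(R2) + P(C|R3)·P(R3) + P(C|R4)·P(R4) + P(C|R5)·P(R5) + P(C|R6)·P(R6)
      = 0.112·0.11 + 0.125·0.14 + 0.199·0.27 + 0.156·0.4 + 0.177·0.04 + 0.085·0.04
      = 0.01232 + 0.0175 + 0.05373 + 0.0624 + 0.00708 + 0.0034 = 0.15643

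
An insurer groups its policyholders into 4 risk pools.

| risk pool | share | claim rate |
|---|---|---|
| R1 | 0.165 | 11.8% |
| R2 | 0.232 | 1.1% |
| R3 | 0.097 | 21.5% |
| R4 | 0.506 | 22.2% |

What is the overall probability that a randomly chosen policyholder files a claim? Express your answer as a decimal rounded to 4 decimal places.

0.1552

P(C) = P(C|R1)·P(R1) + P(C|R2)·P(R2) + P(C|R3)·P(R3) + P(C|R4)·P(R4)
      = 0.118·0.165 + 0.011·0.232 + 0.215·0.097 + 0.222·0.506
      = 0.01947 + 0.002552 + 0.020855 + 0.112332 = 0.155209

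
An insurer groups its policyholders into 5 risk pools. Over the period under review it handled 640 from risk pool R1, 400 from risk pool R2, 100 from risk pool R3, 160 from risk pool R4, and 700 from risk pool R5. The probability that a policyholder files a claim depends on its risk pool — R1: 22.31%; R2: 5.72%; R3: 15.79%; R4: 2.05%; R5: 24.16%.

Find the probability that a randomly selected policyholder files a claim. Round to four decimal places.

Total: 640 + 400 + 100 + 160 + 700 = 2000.
P(R1) = 640/2000 = 0.32. P(R2) = 400/2000 = 0.2. P(R3) = 100/2000 = 0.05. P(R4) = 160/2000 = 0.08. P(R5) = 700/2000 = 0.35.
P(C) = P(C|R1)·P(R1) + P(C|R2)·P(R2) + P(C|R3)·P(R3) + P(C|R4)·P(R4) + P(C|R5)·P(R5)
      = 0.2231·0.32 + 0.0572·0.2 + 0.1579·0.05 + 0.0205·0.08 + 0.2416·0.35
      = 0.071392 + 0.01144 + 0.007895 + 0.00164 + 0.08456 = 0.176927

P(C) ≈ 0.1769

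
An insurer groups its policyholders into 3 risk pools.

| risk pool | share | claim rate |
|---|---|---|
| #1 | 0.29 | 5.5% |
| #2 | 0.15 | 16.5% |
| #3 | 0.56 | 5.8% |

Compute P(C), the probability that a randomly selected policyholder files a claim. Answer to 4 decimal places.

Using total probability over the partition,
P(C) = P(C|#1)·P(#1) + P(C|#2)·P(#2) + P(C|#3)·P(#3)
      = 0.055·0.29 + 0.165·0.15 + 0.058·0.56
      = 0.01595 + 0.02475 + 0.03248 = 0.07318

0.0732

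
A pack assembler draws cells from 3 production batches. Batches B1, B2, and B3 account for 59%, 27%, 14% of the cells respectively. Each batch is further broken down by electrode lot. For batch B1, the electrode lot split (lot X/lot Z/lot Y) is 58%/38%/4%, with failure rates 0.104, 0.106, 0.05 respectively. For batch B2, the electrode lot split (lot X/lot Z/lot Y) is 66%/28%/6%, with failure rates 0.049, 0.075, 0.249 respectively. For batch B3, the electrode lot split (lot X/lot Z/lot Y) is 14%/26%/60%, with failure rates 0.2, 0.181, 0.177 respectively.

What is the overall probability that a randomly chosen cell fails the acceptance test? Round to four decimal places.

P(F) ≈ 0.1043

P(F|B1) = 0.58·0.104 + 0.38·0.106 + 0.04·0.05 = 0.06032 + 0.04028 + 0.002 = 0.1026
P(F|B2) = 0.66·0.049 + 0.28·0.075 + 0.06·0.249 = 0.03234 + 0.021 + 0.01494 = 0.06828
P(F|B3) = 0.14·0.2 + 0.26·0.181 + 0.6·0.177 = 0.028 + 0.04706 + 0.1062 = 0.18126
Then overall,
P(F) = 0.59·0.1026 + 0.27·0.06828 + 0.14·0.18126
      = 0.060534 + 0.0184356 + 0.0253764 = 0.104346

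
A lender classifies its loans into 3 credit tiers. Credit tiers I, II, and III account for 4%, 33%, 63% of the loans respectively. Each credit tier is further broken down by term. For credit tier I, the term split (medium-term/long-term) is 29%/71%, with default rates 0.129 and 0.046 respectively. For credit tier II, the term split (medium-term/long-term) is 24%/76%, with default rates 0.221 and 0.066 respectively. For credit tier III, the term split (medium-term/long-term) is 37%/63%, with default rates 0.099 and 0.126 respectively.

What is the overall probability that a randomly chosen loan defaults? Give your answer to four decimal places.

P(D) ≈ 0.1099

P(D|I) = 0.29·0.129 + 0.71·0.046 = 0.03741 + 0.03266 = 0.07007
P(D|II) = 0.24·0.221 + 0.76·0.066 = 0.05304 + 0.05016 = 0.1032
P(D|III) = 0.37·0.099 + 0.63·0.126 = 0.03663 + 0.07938 = 0.11601
By total probability over the outer partition,
P(D) = 0.04·0.07007 + 0.33·0.1032 + 0.63·0.11601
      = 0.0028028 + 0.034056 + 0.0730863 = 0.1099451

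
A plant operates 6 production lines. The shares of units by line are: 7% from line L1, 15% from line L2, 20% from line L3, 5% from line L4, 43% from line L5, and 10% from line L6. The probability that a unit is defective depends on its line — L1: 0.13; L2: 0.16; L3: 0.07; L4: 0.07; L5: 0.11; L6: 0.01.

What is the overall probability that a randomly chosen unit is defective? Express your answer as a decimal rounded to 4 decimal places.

0.0989

P(D) = P(D|L1)·P(L1) + P(D|L2)·P(L2) + P(D|L3)·P(L3) + P(D|L4)·P(L4) + P(D|L5)·P(L5) + P(D|L6)·P(L6)
      = 0.13·0.07 + 0.16·0.15 + 0.07·0.2 + 0.07·0.05 + 0.11·0.43 + 0.01·0.1
      = 0.0091 + 0.024 + 0.014 + 0.0035 + 0.0473 + 0.001 = 0.0989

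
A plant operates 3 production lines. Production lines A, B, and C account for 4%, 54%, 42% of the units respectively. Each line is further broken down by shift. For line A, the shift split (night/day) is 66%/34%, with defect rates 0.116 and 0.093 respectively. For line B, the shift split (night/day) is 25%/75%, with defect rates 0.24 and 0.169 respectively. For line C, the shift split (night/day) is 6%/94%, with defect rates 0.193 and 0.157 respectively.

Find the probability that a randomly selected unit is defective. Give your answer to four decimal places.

0.1720

P(D|A) = 0.66·0.116 + 0.34·0.093 = 0.07656 + 0.03162 = 0.10818
P(D|B) = 0.25·0.24 + 0.75·0.169 = 0.06 + 0.12675 = 0.18675
P(D|C) = 0.06·0.193 + 0.94·0.157 = 0.01158 + 0.14758 = 0.15916
By total probability over the outer partition,
P(D) = 0.04·0.10818 + 0.54·0.18675 + 0.42·0.15916
      = 0.0043272 + 0.100845 + 0.0668472 = 0.1720194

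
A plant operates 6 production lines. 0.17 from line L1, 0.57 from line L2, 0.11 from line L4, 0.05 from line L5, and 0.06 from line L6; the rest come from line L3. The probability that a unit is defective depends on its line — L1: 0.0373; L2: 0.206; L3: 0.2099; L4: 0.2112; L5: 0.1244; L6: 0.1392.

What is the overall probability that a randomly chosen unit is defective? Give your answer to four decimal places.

P(D) ≈ 0.1700

P(L3) = 1 − (0.17 + 0.57 + 0.11 + 0.05 + 0.06) = 0.04.
By the law of total probability,
P(D) = P(D|L1)·P(L1) + P(D|L2)·P(L2) + P(D|L3)·P(L3) + P(D|L4)·P(L4) + P(D|L5)·P(L5) + P(D|L6)·P(L6)
      = 0.0373·0.17 + 0.206·0.57 + 0.2099·0.04 + 0.2112·0.11 + 0.1244·0.05 + 0.1392·0.06
      = 0.006341 + 0.11742 + 0.008396 + 0.023232 + 0.00622 + 0.008352 = 0.169961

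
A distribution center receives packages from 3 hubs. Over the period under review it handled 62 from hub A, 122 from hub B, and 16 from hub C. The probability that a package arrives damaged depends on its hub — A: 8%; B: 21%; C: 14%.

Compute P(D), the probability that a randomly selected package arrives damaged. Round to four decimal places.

P(D) ≈ 0.1641

Total: 62 + 122 + 16 = 200.
P(A) = 62/200 = 0.31. P(B) = 122/200 = 0.61. P(C) = 16/200 = 0.08.
P(D) = P(D|A)·P(A) + P(D|B)·P(B) + P(D|C)·P(C)
      = 0.08·0.31 + 0.21·0.61 + 0.14·0.08
      = 0.0248 + 0.1281 + 0.0112 = 0.1641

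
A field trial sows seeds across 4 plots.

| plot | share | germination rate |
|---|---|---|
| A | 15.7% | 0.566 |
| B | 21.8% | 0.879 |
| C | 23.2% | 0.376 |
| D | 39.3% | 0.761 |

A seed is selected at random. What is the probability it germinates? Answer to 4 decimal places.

P(G) = P(G|A)·P(A) + P(G|B)·P(B) + P(G|C)·P(C) + P(G|D)·P(D)
      = 0.566·0.157 + 0.879·0.218 + 0.376·0.232 + 0.761·0.393
      = 0.088862 + 0.191622 + 0.087232 + 0.299073 = 0.666789

0.6668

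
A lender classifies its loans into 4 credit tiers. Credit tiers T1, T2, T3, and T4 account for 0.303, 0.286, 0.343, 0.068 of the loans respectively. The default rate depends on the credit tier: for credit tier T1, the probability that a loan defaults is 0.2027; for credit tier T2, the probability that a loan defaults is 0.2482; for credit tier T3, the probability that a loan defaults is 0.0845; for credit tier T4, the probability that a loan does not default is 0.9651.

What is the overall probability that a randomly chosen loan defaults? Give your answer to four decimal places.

0.1638

P(D|T4) = 1 − 0.9651 = 0.0349.
P(D) = P(D|T1)·P(T1) + P(D|T2)·P(T2) + P(D|T3)·P(T3) + P(D|T4)·P(T4)
      = 0.2027·0.303 + 0.2482·0.286 + 0.0845·0.343 + 0.0349·0.068
      = 0.0614181 + 0.0709852 + 0.0289835 + 0.0023732 = 0.16376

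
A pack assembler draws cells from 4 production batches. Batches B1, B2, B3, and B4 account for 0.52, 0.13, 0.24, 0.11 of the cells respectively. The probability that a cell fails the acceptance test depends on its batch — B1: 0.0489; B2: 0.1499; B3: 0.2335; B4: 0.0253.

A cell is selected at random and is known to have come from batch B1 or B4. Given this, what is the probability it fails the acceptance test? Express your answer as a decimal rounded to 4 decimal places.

Let S = {B1, B4}.
P(S) = 0.52 + 0.11 = 0.63.
P(F ∩ S) = 0.0489·0.52 + 0.0253·0.11 = 0.025428 + 0.002783 = 0.028211.
P(F | S) = 0.028211 / 0.63 = 0.044779…

P(F|S) ≈ 0.0448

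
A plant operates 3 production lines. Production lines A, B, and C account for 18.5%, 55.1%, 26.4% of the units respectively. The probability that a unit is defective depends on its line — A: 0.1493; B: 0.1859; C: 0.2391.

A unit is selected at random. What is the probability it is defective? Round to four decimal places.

P(D) = P(D|A)·P(A) + P(D|B)·P(B) + P(D|C)·P(C)
      = 0.1493·0.185 + 0.1859·0.551 + 0.2391·0.264
      = 0.0276205 + 0.1024309 + 0.0631224 = 0.1931738

P(D) ≈ 0.1932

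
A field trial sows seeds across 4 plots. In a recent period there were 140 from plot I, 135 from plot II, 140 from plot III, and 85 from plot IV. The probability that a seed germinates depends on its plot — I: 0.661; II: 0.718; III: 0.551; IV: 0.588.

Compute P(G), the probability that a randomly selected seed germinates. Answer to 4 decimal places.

0.6332

Total: 140 + 135 + 140 + 85 = 500.
P(I) = 140/500 = 0.28. P(II) = 135/500 = 0.27. P(III) = 140/500 = 0.28. P(IV) = 85/500 = 0.17.
P(G) = P(G|I)·P(I) + P(G|II)·P(II) + P(G|III)·P(III) + P(G|IV)·P(IV)
      = 0.661·0.28 + 0.718·0.27 + 0.551·0.28 + 0.588·0.17
      = 0.18508 + 0.19386 + 0.15428 + 0.09996 = 0.63318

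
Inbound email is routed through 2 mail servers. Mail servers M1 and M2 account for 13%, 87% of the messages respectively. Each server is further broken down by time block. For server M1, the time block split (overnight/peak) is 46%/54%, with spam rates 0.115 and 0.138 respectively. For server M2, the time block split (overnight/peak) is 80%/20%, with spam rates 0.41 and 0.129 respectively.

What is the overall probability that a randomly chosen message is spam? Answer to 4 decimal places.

P(S|M1) = 0.46·0.115 + 0.54·0.138 = 0.0529 + 0.07452 = 0.12742
P(S|M2) = 0.8·0.41 + 0.2·0.129 = 0.328 + 0.0258 = 0.3538
By total probability over the outer partition,
P(S) = 0.13·0.12742 + 0.87·0.3538
      = 0.0165646 + 0.307806 = 0.3243706

0.3244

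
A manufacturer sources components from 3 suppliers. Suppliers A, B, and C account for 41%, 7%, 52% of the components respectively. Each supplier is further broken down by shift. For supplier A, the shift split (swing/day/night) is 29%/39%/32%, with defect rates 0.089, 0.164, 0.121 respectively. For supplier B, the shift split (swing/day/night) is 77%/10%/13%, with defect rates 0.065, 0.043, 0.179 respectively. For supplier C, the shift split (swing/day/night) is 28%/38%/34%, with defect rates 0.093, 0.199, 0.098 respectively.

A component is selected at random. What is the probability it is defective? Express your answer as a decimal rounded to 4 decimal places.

P(D) ≈ 0.1283

P(D|A) = 0.29·0.089 + 0.39·0.164 + 0.32·0.121 = 0.02581 + 0.06396 + 0.03872 = 0.12849
P(D|B) = 0.77·0.065 + 0.1·0.043 + 0.13·0.179 = 0.05005 + 0.0043 + 0.02327 = 0.07762
P(D|C) = 0.28·0.093 + 0.38·0.199 + 0.34·0.098 = 0.02604 + 0.07562 + 0.03332 = 0.13498
By total probability over the outer partition,
P(D) = 0.41·0.12849 + 0.07·0.07762 + 0.52·0.13498
      = 0.0526809 + 0.0054334 + 0.0701896 = 0.1283039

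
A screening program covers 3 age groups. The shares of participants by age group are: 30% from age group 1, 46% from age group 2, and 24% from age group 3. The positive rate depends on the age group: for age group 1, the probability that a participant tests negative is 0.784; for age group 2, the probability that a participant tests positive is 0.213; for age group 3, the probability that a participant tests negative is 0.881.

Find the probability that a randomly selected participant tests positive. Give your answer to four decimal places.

P(T|1) = 1 − 0.784 = 0.216.
P(T|3) = 1 − 0.881 = 0.119.
Using total probability over the partition,
P(T) = P(T|1)·P(1) + P(T|2)·P(2) + P(T|3)·P(3)
      = 0.216·0.3 + 0.213·0.46 + 0.119·0.24
      = 0.0648 + 0.09798 + 0.02856 = 0.19134

0.1913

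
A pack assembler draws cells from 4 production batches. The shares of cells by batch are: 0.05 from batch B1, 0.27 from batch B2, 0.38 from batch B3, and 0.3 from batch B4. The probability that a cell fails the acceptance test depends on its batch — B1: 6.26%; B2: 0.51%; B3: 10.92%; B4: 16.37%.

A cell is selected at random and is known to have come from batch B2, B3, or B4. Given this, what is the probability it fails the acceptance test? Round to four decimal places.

P(F|S) ≈ 0.0968

Let S = {B2, B3, B4}.
P(S) = 0.27 + 0.38 + 0.3 = 0.95.
P(F ∩ S) = 0.0051·0.27 + 0.1092·0.38 + 0.1637·0.3 = 0.001377 + 0.041496 + 0.04911 = 0.091983.
P(F | S) = 0.091983 / 0.95 = 0.096824…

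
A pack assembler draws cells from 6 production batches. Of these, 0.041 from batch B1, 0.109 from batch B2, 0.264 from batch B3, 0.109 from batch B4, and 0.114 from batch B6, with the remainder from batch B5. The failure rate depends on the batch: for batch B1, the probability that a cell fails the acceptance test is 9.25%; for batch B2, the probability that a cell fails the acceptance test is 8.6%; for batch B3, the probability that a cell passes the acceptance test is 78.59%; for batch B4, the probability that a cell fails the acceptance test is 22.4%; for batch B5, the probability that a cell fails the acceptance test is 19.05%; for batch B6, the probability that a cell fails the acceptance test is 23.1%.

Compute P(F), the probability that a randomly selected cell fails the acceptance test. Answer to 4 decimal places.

P(B5) = 1 − (0.041 + 0.109 + 0.264 + 0.109 + 0.114) = 0.363.
P(F|B3) = 1 − 0.7859 = 0.2141.
Summing over the partition,
P(F) = P(F|B1)·P(B1) + P(F|B2)·P(B2) + P(F|B3)·P(B3) + P(F|B4)·P(B4) + P(F|B5)·P(B5) + P(F|B6)·P(B6)
      = 0.0925·0.041 + 0.086·0.109 + 0.2141·0.264 + 0.224·0.109 + 0.1905·0.363 + 0.231·0.114
      = 0.0037925 + 0.009374 + 0.0565224 + 0.024416 + 0.0691515 + 0.026334 = 0.1895904

0.1896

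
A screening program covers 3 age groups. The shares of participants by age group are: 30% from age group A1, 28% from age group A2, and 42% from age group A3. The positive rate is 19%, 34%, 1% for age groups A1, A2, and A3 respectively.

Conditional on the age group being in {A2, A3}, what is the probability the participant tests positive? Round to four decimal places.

Let S = {A2, A3}.
P(S) = 0.28 + 0.42 = 0.7.
P(T ∩ S) = 0.34·0.28 + 0.01·0.42 = 0.0952 + 0.0042 = 0.0994.
P(T | S) = 0.0994 / 0.7 = 0.142000…

0.1420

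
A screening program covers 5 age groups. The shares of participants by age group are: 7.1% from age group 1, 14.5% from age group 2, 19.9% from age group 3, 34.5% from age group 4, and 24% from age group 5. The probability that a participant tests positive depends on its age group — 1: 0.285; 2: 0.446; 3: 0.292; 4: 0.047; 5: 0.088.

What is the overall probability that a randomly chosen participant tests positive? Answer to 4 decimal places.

P(T) = P(T|1)·P(1) + P(T|2)·P(2) + P(T|3)·P(3) + P(T|4)·P(4) + P(T|5)·P(5)
      = 0.285·0.071 + 0.446·0.145 + 0.292·0.199 + 0.047·0.345 + 0.088·0.24
      = 0.020235 + 0.06467 + 0.058108 + 0.016215 + 0.02112 = 0.180348

P(T) ≈ 0.1803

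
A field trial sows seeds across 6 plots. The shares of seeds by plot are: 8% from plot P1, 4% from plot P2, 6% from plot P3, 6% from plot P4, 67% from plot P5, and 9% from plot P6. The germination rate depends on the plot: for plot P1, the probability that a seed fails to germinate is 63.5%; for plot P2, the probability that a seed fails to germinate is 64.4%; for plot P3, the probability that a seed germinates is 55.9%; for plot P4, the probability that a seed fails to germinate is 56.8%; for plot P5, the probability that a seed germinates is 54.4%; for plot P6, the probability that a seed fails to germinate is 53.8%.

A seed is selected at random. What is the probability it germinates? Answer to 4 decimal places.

0.5090

P(G|P1) = 1 − 0.635 = 0.365.
P(G|P2) = 1 − 0.644 = 0.356.
P(G|P4) = 1 − 0.568 = 0.432.
P(G|P6) = 1 − 0.538 = 0.462.
By the law of total probability,
P(G) = P(G|P1)·P(P1) + P(G|P2)·P(P2) + P(G|P3)·P(P3) + P(G|P4)·P(P4) + P(G|P5)·P(P5) + P(G|P6)·P(P6)
      = 0.365·0.08 + 0.356·0.04 + 0.559·0.06 + 0.432·0.06 + 0.544·0.67 + 0.462·0.09
      = 0.0292 + 0.01424 + 0.03354 + 0.02592 + 0.36448 + 0.04158 = 0.50896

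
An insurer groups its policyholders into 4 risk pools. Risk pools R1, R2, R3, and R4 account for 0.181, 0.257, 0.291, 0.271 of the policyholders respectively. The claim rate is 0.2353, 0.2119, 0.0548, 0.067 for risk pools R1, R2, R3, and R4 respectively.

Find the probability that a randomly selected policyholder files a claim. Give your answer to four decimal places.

By the law of total probability,
P(C) = P(C|R1)·P(R1) + P(C|R2)·P(R2) + P(C|R3)·P(R3) + P(C|R4)·P(R4)
      = 0.2353·0.181 + 0.2119·0.257 + 0.0548·0.291 + 0.067·0.271
      = 0.0425893 + 0.0544583 + 0.0159468 + 0.018157 = 0.1311514

P(C) ≈ 0.1312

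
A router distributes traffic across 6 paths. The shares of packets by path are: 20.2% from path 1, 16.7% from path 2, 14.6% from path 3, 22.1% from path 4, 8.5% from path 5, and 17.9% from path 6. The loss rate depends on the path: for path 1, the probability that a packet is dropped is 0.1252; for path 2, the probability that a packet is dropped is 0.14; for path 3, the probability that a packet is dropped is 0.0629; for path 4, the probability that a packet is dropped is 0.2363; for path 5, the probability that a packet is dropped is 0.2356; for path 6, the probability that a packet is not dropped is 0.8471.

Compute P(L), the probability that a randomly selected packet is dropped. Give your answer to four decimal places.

0.1575

P(L|6) = 1 − 0.8471 = 0.1529.
P(L) = P(L|1)·P(1) + P(L|2)·P(2) + P(L|3)·P(3) + P(L|4)·P(4) + P(L|5)·P(5) + P(L|6)·P(6)
      = 0.1252·0.202 + 0.14·0.167 + 0.0629·0.146 + 0.2363·0.221 + 0.2356·0.085 + 0.1529·0.179
      = 0.0252904 + 0.02338 + 0.0091834 + 0.0522223 + 0.020026 + 0.0273691 = 0.1574712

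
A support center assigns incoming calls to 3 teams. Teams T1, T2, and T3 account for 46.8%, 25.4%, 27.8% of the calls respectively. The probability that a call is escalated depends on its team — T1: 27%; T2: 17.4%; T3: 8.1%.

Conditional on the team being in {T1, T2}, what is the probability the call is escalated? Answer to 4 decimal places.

Let S = {T1, T2}.
P(S) = 0.468 + 0.254 = 0.722.
P(E ∩ S) = 0.27·0.468 + 0.174·0.254 = 0.12636 + 0.044196 = 0.170556.
P(E | S) = 0.170556 / 0.722 = 0.236227…

0.2362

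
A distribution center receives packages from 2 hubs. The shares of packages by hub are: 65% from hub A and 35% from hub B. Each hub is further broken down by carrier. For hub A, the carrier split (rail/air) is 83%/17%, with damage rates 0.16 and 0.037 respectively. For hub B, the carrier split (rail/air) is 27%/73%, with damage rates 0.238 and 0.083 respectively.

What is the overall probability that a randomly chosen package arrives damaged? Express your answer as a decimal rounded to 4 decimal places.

P(D|A) = 0.83·0.16 + 0.17·0.037 = 0.1328 + 0.00629 = 0.13909
P(D|B) = 0.27·0.238 + 0.73·0.083 = 0.06426 + 0.06059 = 0.12485
By total probability over the outer partition,
P(D) = 0.65·0.13909 + 0.35·0.12485
      = 0.0904085 + 0.0436975 = 0.134106

0.1341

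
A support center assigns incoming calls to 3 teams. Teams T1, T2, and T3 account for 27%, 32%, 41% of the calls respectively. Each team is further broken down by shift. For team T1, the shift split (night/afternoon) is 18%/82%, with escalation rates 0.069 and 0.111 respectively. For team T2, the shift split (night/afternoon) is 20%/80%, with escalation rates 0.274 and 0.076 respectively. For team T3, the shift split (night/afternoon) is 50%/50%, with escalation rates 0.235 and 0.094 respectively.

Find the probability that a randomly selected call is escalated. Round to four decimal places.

P(E|T1) = 0.18·0.069 + 0.82·0.111 = 0.01242 + 0.09102 = 0.10344
P(E|T2) = 0.2·0.274 + 0.8·0.076 = 0.0548 + 0.0608 = 0.1156
P(E|T3) = 0.5·0.235 + 0.5·0.094 = 0.1175 + 0.047 = 0.1645
Then overall,
P(E) = 0.27·0.10344 + 0.32·0.1156 + 0.41·0.1645
      = 0.0279288 + 0.036992 + 0.067445 = 0.1323658

0.1324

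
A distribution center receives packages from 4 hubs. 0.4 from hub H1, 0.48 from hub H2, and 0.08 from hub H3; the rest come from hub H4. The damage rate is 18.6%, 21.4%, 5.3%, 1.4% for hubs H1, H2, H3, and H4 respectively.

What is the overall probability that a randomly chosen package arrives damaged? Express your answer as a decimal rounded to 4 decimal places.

P(H4) = 1 − (0.4 + 0.48 + 0.08) = 0.04.
P(D) = P(D|H1)·P(H1) + P(D|H2)·P(H2) + P(D|H3)·P(H3) + P(D|H4)·P(H4)
      = 0.186·0.4 + 0.214·0.48 + 0.053·0.08 + 0.014·0.04
      = 0.0744 + 0.10272 + 0.00424 + 0.00056 = 0.18192

0.1819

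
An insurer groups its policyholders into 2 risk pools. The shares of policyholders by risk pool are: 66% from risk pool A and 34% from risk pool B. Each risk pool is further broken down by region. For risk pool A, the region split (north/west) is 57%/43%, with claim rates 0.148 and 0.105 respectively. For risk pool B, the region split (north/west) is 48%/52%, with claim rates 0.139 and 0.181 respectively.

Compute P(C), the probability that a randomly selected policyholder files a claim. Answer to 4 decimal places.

P(C|A) = 0.57·0.148 + 0.43·0.105 = 0.08436 + 0.04515 = 0.12951
P(C|B) = 0.48·0.139 + 0.52·0.181 = 0.06672 + 0.09412 = 0.16084
By total probability over the outer partition,
P(C) = 0.66·0.12951 + 0.34·0.16084
      = 0.0854766 + 0.0546856 = 0.1401622

P(C) ≈ 0.1402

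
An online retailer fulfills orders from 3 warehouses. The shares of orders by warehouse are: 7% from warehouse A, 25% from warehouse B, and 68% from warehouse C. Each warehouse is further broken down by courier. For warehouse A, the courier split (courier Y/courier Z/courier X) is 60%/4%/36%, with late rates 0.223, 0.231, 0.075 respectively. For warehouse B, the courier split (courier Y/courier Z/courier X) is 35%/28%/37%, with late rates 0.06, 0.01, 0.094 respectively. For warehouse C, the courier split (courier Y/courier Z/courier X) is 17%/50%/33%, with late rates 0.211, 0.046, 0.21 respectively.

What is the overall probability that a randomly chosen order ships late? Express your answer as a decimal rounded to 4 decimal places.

P(L) ≈ 0.1137

P(L|A) = 0.6·0.223 + 0.04·0.231 + 0.36·0.075 = 0.1338 + 0.00924 + 0.027 = 0.17004
P(L|B) = 0.35·0.06 + 0.28·0.01 + 0.37·0.094 = 0.021 + 0.0028 + 0.03478 = 0.05858
P(L|C) = 0.17·0.211 + 0.5·0.046 + 0.33·0.21 = 0.03587 + 0.023 + 0.0693 = 0.12817
By total probability over the outer partition,
P(L) = 0.07·0.17004 + 0.25·0.05858 + 0.68·0.12817
      = 0.0119028 + 0.014645 + 0.0871556 = 0.1137034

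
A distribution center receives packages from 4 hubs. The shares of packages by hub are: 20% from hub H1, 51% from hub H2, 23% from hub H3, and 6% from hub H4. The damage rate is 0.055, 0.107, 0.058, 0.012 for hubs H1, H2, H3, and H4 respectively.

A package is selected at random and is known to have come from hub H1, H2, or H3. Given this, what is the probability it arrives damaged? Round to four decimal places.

0.0839

Let S = {H1, H2, H3}.
P(S) = 0.2 + 0.51 + 0.23 = 0.94.
P(D ∩ S) = 0.055·0.2 + 0.107·0.51 + 0.058·0.23 = 0.011 + 0.05457 + 0.01334 = 0.07891.
P(D | S) = 0.07891 / 0.94 = 0.083947…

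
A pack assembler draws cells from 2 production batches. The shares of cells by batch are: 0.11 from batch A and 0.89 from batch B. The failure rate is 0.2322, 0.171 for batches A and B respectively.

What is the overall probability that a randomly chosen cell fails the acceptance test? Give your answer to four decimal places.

0.1777

P(F) = P(F|A)·P(A) + P(F|B)·P(B)
      = 0.2322·0.11 + 0.171·0.89
      = 0.025542 + 0.15219 = 0.177732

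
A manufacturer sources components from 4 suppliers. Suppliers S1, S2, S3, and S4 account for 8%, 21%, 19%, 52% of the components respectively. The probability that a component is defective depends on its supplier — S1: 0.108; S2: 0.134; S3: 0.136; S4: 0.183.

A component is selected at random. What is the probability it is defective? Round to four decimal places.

Summing over the partition,
P(D) = P(D|S1)·P(S1) + P(D|S2)·P(S2) + P(D|S3)·P(S3) + P(D|S4)·P(S4)
      = 0.108·0.08 + 0.134·0.21 + 0.136·0.19 + 0.183·0.52
      = 0.00864 + 0.02814 + 0.02584 + 0.09516 = 0.15778

P(D) ≈ 0.1578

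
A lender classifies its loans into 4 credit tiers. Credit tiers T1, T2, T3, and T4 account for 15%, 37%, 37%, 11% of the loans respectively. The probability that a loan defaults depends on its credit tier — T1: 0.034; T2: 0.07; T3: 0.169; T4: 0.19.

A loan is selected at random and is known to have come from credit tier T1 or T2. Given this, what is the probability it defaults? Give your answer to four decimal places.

Let S = {T1, T2}.
P(S) = 0.15 + 0.37 = 0.52.
P(D ∩ S) = 0.034·0.15 + 0.07·0.37 = 0.0051 + 0.0259 = 0.031.
P(D | S) = 0.031 / 0.52 = 0.059615…

P(D|S) ≈ 0.0596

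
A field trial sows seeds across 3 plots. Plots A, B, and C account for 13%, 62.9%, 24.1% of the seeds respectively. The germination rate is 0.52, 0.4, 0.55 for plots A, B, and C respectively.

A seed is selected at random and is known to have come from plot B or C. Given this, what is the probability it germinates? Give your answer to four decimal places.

P(G|S) ≈ 0.4416

Let S = {B, C}.
P(S) = 0.629 + 0.241 = 0.87.
P(G ∩ S) = 0.4·0.629 + 0.55·0.241 = 0.2516 + 0.13255 = 0.38415.
P(G | S) = 0.38415 / 0.87 = 0.441552…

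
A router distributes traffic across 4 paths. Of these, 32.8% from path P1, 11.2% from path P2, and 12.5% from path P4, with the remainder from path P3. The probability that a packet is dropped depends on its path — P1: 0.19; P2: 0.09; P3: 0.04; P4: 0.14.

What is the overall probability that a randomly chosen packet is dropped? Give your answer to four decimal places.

P(P3) = 1 − (0.328 + 0.112 + 0.125) = 0.435.
Using total probability over the partition,
P(L) = P(L|P1)·P(P1) + P(L|P2)·P(P2) + P(L|P3)·P(P3) + P(L|P4)·P(P4)
      = 0.19·0.328 + 0.09·0.112 + 0.04·0.435 + 0.14·0.125
      = 0.06232 + 0.01008 + 0.0174 + 0.0175 = 0.1073

0.1073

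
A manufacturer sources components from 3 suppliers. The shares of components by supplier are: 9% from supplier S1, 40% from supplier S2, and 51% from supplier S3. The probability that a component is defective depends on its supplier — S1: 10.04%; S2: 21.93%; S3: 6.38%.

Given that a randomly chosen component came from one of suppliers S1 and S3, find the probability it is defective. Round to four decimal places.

Let S = {S1, S3}.
P(S) = 0.09 + 0.51 = 0.6.
P(D ∩ S) = 0.1004·0.09 + 0.0638·0.51 = 0.009036 + 0.032538 = 0.041574.
P(D | S) = 0.041574 / 0.6 = 0.069290…

P(D|S) ≈ 0.0693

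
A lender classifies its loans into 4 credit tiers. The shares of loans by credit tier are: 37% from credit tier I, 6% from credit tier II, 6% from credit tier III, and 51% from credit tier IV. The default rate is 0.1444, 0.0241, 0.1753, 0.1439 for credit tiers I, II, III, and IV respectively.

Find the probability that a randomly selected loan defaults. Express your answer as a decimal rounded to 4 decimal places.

0.1388

P(D) = P(D|I)·P(I) + P(D|II)·P(II) + P(D|III)·P(III) + P(D|IV)·P(IV)
      = 0.1444·0.37 + 0.0241·0.06 + 0.1753·0.06 + 0.1439·0.51
      = 0.053428 + 0.001446 + 0.010518 + 0.073389 = 0.138781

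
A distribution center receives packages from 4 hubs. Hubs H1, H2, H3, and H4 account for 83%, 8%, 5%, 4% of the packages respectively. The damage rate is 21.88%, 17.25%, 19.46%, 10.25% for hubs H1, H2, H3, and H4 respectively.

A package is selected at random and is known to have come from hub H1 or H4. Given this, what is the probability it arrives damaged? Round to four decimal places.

P(D|S) ≈ 0.2135

Let S = {H1, H4}.
P(S) = 0.83 + 0.04 = 0.87.
P(D ∩ S) = 0.2188·0.83 + 0.1025·0.04 = 0.181604 + 0.0041 = 0.185704.
P(D | S) = 0.185704 / 0.87 = 0.213453…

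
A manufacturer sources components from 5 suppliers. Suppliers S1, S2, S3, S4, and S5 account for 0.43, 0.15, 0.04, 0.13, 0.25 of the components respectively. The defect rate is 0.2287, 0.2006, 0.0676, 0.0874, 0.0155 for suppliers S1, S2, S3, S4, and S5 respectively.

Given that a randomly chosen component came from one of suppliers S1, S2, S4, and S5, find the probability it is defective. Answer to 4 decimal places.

Let S = {S1, S2, S4, S5}.
P(S) = 0.43 + 0.15 + 0.13 + 0.25 = 0.96.
P(D ∩ S) = 0.2287·0.43 + 0.2006·0.15 + 0.0874·0.13 + 0.0155·0.25 = 0.098341 + 0.03009 + 0.011362 + 0.003875 = 0.143668.
P(D | S) = 0.143668 / 0.96 = 0.149654…

0.1497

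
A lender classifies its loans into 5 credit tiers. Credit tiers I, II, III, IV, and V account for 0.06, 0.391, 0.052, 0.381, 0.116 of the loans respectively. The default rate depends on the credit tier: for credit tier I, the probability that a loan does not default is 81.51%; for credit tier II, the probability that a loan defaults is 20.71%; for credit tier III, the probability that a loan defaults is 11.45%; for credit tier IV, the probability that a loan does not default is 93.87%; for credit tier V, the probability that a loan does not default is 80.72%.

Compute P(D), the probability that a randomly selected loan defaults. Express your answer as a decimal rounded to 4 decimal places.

P(D|I) = 1 − 0.8151 = 0.1849.
P(D|IV) = 1 − 0.9387 = 0.0613.
P(D|V) = 1 − 0.8072 = 0.1928.
By the law of total probability,
P(D) = P(D|I)·P(I) + P(D|II)·P(II) + P(D|III)·P(III) + P(D|IV)·P(IV) + P(D|V)·P(V)
      = 0.1849·0.06 + 0.2071·0.391 + 0.1145·0.052 + 0.0613·0.381 + 0.1928·0.116
      = 0.011094 + 0.0809761 + 0.005954 + 0.0233553 + 0.0223648 = 0.1437442

0.1437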